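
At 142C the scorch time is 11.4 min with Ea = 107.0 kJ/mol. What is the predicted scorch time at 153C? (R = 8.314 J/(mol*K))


Convert temperatures: T1 = 142 + 273.15 = 415.15 K, T2 = 153 + 273.15 = 426.15 K
ts2_new = 11.4 * exp(107000 / 8.314 * (1/426.15 - 1/415.15))
1/T2 - 1/T1 = -6.2176e-05
ts2_new = 5.12 min

5.12 min


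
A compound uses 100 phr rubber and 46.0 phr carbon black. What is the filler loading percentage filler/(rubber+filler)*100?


Filler % = filler / (rubber + filler) * 100
= 46.0 / (100 + 46.0) * 100
= 46.0 / 146.0 * 100
= 31.51%

31.51%


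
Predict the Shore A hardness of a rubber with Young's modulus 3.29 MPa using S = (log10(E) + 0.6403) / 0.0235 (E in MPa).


log10(E) = 0.0235*S - 0.6403  =>  S = (log10(E) + 0.6403) / 0.0235
log10(3.29) = 0.517196
S = (0.517196 + 0.6403) / 0.0235 = 1.157496 / 0.0235
S = 49.3

Shore A = 49.3


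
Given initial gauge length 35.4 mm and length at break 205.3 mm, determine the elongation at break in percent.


Elongation = (Lf - L0) / L0 * 100
= (205.3 - 35.4) / 35.4 * 100
= 169.9 / 35.4 * 100
= 479.9%

479.9%


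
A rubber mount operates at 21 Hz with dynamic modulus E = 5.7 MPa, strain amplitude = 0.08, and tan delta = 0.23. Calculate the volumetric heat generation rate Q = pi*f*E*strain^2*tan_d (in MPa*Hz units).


Q = pi * f * E * strain^2 * tan_d
= pi * 21 * 5.7 * 0.08^2 * 0.23
= pi * 21 * 5.7 * 0.0064 * 0.23
= 0.5535

Q = 0.5535


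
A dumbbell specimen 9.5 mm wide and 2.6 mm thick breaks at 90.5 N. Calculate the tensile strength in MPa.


Area = width * thickness = 9.5 * 2.6 = 24.7 mm^2
TS = force / area = 90.5 / 24.7 = 3.66 MPa

3.66 MPa


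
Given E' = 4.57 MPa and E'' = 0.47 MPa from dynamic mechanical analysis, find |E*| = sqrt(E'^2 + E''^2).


|E*| = sqrt(E'^2 + E''^2)
= sqrt(4.57^2 + 0.47^2)
= sqrt(20.8849 + 0.2209)
= 4.594 MPa

4.594 MPa


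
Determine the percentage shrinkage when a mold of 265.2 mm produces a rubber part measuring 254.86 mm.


Shrinkage = (mold - part) / mold * 100
= (265.2 - 254.86) / 265.2 * 100
= 10.34 / 265.2 * 100
= 3.9%

3.9%


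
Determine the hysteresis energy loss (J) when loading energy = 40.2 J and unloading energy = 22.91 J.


Hysteresis loss = loading - unloading
= 40.2 - 22.91
= 17.29 J

17.29 J


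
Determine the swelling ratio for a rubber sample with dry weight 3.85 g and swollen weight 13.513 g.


Q = W_swollen / W_dry
Q = 13.513 / 3.85
Q = 3.51

Q = 3.51


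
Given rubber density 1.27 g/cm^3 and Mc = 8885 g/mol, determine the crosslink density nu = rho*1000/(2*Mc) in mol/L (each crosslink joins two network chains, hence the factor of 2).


nu = rho * 1000 / (2 * Mc)
nu = 1.27 * 1000 / (2 * 8885)
nu = 1270.0 / 17770
nu = 0.0715 mol/L

0.0715 mol/L


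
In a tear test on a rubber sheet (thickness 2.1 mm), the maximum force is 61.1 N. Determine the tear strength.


Tear strength = force / thickness
= 61.1 / 2.1
= 29.1 N/mm

29.1 N/mm


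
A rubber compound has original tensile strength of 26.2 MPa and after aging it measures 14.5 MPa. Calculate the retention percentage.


Retention = aged / original * 100
= 14.5 / 26.2 * 100
= 55.3%

55.3%


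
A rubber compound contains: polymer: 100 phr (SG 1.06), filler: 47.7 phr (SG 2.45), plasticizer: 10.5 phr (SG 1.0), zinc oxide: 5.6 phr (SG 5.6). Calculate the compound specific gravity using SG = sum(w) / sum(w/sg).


Sum of weights = 163.8
Volume contributions:
  polymer: 100/1.06 = 94.3396
  filler: 47.7/2.45 = 19.4694
  plasticizer: 10.5/1.0 = 10.5000
  zinc oxide: 5.6/5.6 = 1.0000
Sum of volumes = 125.3090
SG = 163.8 / 125.3090 = 1.307

SG = 1.307


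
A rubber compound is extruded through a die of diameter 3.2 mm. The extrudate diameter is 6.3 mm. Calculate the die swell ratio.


Die swell ratio = D_extrudate / D_die
= 6.3 / 3.2
= 1.969

Die swell = 1.969


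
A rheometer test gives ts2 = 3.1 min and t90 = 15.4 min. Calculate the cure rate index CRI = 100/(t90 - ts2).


CRI = 100 / (t90 - ts2)
= 100 / (15.4 - 3.1)
= 100 / 12.3
= 8.13 min^-1

8.13 min^-1


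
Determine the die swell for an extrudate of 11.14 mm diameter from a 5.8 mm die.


Die swell ratio = D_extrudate / D_die
= 11.14 / 5.8
= 1.921

Die swell = 1.921


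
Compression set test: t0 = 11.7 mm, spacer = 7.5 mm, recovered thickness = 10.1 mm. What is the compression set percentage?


CS = (t0 - recovered) / (t0 - ts) * 100
= (11.7 - 10.1) / (11.7 - 7.5) * 100
= 1.6 / 4.2 * 100
= 38.1%

38.1%


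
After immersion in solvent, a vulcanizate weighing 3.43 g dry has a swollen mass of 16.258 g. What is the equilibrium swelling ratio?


Q = W_swollen / W_dry
Q = 16.258 / 3.43
Q = 4.74

Q = 4.74


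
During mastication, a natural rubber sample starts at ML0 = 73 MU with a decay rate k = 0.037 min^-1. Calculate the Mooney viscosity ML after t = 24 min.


ML = ML0 * exp(-k * t)
ML = 73 * exp(-0.037 * 24)
ML = 73 * 0.4115
ML = 30.04 MU

30.04 MU


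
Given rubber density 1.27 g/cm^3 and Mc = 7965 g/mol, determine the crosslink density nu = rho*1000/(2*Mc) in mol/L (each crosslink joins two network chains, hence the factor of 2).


nu = rho * 1000 / (2 * Mc)
nu = 1.27 * 1000 / (2 * 7965)
nu = 1270.0 / 15930
nu = 0.0797 mol/L

0.0797 mol/L


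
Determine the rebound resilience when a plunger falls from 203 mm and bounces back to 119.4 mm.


Resilience = h_rebound / h_drop * 100
= 119.4 / 203 * 100
= 58.8%

58.8%


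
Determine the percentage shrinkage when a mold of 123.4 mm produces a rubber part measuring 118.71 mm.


Shrinkage = (mold - part) / mold * 100
= (123.4 - 118.71) / 123.4 * 100
= 4.69 / 123.4 * 100
= 3.8%

3.8%


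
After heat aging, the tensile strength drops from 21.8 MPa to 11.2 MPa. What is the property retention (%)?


Retention = aged / original * 100
= 11.2 / 21.8 * 100
= 51.4%

51.4%


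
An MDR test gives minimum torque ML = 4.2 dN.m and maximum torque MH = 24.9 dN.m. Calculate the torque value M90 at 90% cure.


M90 = ML + 0.9 * (MH - ML)
M90 = 4.2 + 0.9 * (24.9 - 4.2)
M90 = 4.2 + 0.9 * 20.7
M90 = 22.83 dN.m

22.83 dN.m


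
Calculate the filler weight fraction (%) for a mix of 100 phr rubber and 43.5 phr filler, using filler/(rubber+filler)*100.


Filler % = filler / (rubber + filler) * 100
= 43.5 / (100 + 43.5) * 100
= 43.5 / 143.5 * 100
= 30.31%

30.31%


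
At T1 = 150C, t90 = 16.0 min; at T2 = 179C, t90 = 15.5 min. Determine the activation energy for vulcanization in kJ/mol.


T1 = 423.15 K, T2 = 452.15 K
1/T1 - 1/T2 = 1.5157e-04
ln(t1/t2) = ln(16.0/15.5) = 0.0317
Ea = 8.314 * 0.0317 / 1.5157e-04 = 1741.4653 J/mol
Ea = 1.74 kJ/mol

1.74 kJ/mol


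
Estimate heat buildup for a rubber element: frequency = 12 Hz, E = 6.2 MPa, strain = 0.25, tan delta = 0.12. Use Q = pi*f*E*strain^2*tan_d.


Q = pi * f * E * strain^2 * tan_d
= pi * 12 * 6.2 * 0.25^2 * 0.12
= pi * 12 * 6.2 * 0.0625 * 0.12
= 1.7530

Q = 1.7530


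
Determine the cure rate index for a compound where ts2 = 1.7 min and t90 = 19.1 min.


CRI = 100 / (t90 - ts2)
= 100 / (19.1 - 1.7)
= 100 / 17.4
= 5.75 min^-1

5.75 min^-1


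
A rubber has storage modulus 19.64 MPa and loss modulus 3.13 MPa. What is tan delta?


tan delta = E'' / E'
= 3.13 / 19.64
= 0.1594

tan delta = 0.1594


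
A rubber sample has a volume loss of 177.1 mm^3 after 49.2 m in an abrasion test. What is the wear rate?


Rate = volume_loss / distance
= 177.1 / 49.2
= 3.6 mm^3/m

3.6 mm^3/m


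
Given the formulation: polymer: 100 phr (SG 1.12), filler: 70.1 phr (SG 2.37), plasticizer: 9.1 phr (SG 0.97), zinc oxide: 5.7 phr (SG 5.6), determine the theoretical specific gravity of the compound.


Sum of weights = 184.9
Volume contributions:
  polymer: 100/1.12 = 89.2857
  filler: 70.1/2.37 = 29.5781
  plasticizer: 9.1/0.97 = 9.3814
  zinc oxide: 5.7/5.6 = 1.0179
Sum of volumes = 129.2631
SG = 184.9 / 129.2631 = 1.43

SG = 1.43


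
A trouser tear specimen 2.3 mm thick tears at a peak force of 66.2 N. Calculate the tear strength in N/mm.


Tear strength = force / thickness
= 66.2 / 2.3
= 28.78 N/mm

28.78 N/mm


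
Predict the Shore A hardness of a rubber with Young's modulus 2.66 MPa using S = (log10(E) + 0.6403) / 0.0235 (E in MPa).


log10(E) = 0.0235*S - 0.6403  =>  S = (log10(E) + 0.6403) / 0.0235
log10(2.66) = 0.424882
S = (0.424882 + 0.6403) / 0.0235 = 1.065182 / 0.0235
S = 45.3

Shore A = 45.3


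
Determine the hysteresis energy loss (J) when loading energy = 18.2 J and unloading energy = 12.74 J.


Hysteresis loss = loading - unloading
= 18.2 - 12.74
= 5.46 J

5.46 J


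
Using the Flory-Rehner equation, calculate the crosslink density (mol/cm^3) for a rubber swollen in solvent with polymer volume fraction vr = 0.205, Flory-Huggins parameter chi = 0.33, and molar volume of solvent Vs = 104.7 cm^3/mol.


ln(1 - vr) = ln(1 - 0.205) = -0.2294
Numerator = -((-0.2294) + 0.205 + 0.33 * 0.205^2) = 0.0105
Denominator = 104.7 * (0.205^(1/3) - 0.205/2) = 51.0032
nu = 0.0105 / 51.0032 = 2.0675e-04 mol/cm^3

2.0675e-04 mol/cm^3


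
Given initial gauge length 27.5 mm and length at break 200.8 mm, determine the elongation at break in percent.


Elongation = (Lf - L0) / L0 * 100
= (200.8 - 27.5) / 27.5 * 100
= 173.3 / 27.5 * 100
= 630.2%

630.2%


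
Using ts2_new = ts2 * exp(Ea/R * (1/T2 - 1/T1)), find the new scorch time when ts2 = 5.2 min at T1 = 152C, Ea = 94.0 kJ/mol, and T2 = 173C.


Convert temperatures: T1 = 152 + 273.15 = 425.15 K, T2 = 173 + 273.15 = 446.15 K
ts2_new = 5.2 * exp(94000 / 8.314 * (1/446.15 - 1/425.15))
1/T2 - 1/T1 = -1.1071e-04
ts2_new = 1.49 min

1.49 min


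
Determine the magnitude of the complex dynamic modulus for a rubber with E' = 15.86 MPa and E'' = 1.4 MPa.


|E*| = sqrt(E'^2 + E''^2)
= sqrt(15.86^2 + 1.4^2)
= sqrt(251.5396 + 1.9600)
= 15.922 MPa

15.922 MPa


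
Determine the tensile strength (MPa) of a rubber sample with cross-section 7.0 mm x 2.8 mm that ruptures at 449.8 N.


Area = width * thickness = 7.0 * 2.8 = 19.6 mm^2
TS = force / area = 449.8 / 19.6 = 22.95 MPa

22.95 MPa


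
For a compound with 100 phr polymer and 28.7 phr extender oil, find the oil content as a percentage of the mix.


Oil % = oil / (100 + oil) * 100
= 28.7 / (100 + 28.7) * 100
= 28.7 / 128.7 * 100
= 22.3%

22.3%


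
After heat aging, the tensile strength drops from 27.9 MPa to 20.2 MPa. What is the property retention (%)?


Retention = aged / original * 100
= 20.2 / 27.9 * 100
= 72.4%

72.4%


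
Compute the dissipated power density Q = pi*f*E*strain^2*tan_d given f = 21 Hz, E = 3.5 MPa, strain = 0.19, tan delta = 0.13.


Q = pi * f * E * strain^2 * tan_d
= pi * 21 * 3.5 * 0.19^2 * 0.13
= pi * 21 * 3.5 * 0.0361 * 0.13
= 1.0836

Q = 1.0836


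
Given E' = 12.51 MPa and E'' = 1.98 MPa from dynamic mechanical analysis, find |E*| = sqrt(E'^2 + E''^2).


|E*| = sqrt(E'^2 + E''^2)
= sqrt(12.51^2 + 1.98^2)
= sqrt(156.5001 + 3.9204)
= 12.666 MPa

12.666 MPa


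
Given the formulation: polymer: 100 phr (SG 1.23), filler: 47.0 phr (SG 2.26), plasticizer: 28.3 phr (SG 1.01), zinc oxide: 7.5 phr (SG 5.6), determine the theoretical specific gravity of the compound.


Sum of weights = 182.8
Volume contributions:
  polymer: 100/1.23 = 81.3008
  filler: 47.0/2.26 = 20.7965
  plasticizer: 28.3/1.01 = 28.0198
  zinc oxide: 7.5/5.6 = 1.3393
Sum of volumes = 131.4564
SG = 182.8 / 131.4564 = 1.391

SG = 1.391


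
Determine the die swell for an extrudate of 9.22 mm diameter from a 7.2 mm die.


Die swell ratio = D_extrudate / D_die
= 9.22 / 7.2
= 1.281

Die swell = 1.281


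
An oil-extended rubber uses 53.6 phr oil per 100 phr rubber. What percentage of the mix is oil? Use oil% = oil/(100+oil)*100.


Oil % = oil / (100 + oil) * 100
= 53.6 / (100 + 53.6) * 100
= 53.6 / 153.6 * 100
= 34.9%

34.9%


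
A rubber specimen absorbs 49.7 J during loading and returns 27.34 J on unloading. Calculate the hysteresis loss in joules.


Hysteresis loss = loading - unloading
= 49.7 - 27.34
= 22.36 J

22.36 J


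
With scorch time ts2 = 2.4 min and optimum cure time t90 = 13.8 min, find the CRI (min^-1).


CRI = 100 / (t90 - ts2)
= 100 / (13.8 - 2.4)
= 100 / 11.4
= 8.77 min^-1

8.77 min^-1


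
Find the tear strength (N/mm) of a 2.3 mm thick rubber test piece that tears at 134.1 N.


Tear strength = force / thickness
= 134.1 / 2.3
= 58.3 N/mm

58.3 N/mm


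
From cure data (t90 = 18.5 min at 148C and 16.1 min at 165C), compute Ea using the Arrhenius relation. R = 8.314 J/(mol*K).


T1 = 421.15 K, T2 = 438.15 K
1/T1 - 1/T2 = 9.2128e-05
ln(t1/t2) = ln(18.5/16.1) = 0.1390
Ea = 8.314 * 0.1390 / 9.2128e-05 = 12539.6044 J/mol
Ea = 12.54 kJ/mol

12.54 kJ/mol


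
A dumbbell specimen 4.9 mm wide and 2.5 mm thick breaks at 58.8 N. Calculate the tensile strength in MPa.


Area = width * thickness = 4.9 * 2.5 = 12.25 mm^2
TS = force / area = 58.8 / 12.25 = 4.8 MPa

4.8 MPa


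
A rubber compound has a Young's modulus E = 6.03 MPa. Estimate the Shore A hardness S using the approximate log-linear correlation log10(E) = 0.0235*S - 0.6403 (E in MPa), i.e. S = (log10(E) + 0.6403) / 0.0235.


log10(E) = 0.0235*S - 0.6403  =>  S = (log10(E) + 0.6403) / 0.0235
log10(6.03) = 0.780317
S = (0.780317 + 0.6403) / 0.0235 = 1.420617 / 0.0235
S = 60.5

Shore A = 60.5


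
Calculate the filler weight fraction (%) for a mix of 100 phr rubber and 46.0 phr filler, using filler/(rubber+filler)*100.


Filler % = filler / (rubber + filler) * 100
= 46.0 / (100 + 46.0) * 100
= 46.0 / 146.0 * 100
= 31.51%

31.51%


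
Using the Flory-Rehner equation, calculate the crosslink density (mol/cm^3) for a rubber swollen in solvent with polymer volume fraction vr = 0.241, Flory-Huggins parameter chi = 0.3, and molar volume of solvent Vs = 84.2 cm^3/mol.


ln(1 - vr) = ln(1 - 0.241) = -0.2758
Numerator = -((-0.2758) + 0.241 + 0.3 * 0.241^2) = 0.0173
Denominator = 84.2 * (0.241^(1/3) - 0.241/2) = 42.2523
nu = 0.0173 / 42.2523 = 4.1014e-04 mol/cm^3

4.1014e-04 mol/cm^3


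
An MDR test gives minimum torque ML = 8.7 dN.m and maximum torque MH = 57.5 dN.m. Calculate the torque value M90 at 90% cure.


M90 = ML + 0.9 * (MH - ML)
M90 = 8.7 + 0.9 * (57.5 - 8.7)
M90 = 8.7 + 0.9 * 48.8
M90 = 52.62 dN.m

52.62 dN.m


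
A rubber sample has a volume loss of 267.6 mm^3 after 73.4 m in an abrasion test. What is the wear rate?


Rate = volume_loss / distance
= 267.6 / 73.4
= 3.646 mm^3/m

3.646 mm^3/m


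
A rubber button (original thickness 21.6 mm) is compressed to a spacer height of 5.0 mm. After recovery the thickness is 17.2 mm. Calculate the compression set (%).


CS = (t0 - recovered) / (t0 - ts) * 100
= (21.6 - 17.2) / (21.6 - 5.0) * 100
= 4.4 / 16.6 * 100
= 26.5%

26.5%


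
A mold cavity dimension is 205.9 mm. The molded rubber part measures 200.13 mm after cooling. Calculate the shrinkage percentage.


Shrinkage = (mold - part) / mold * 100
= (205.9 - 200.13) / 205.9 * 100
= 5.77 / 205.9 * 100
= 2.8%

2.8%


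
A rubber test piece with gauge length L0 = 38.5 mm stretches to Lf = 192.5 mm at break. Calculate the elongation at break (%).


Elongation = (Lf - L0) / L0 * 100
= (192.5 - 38.5) / 38.5 * 100
= 154.0 / 38.5 * 100
= 400.0%

400.0%


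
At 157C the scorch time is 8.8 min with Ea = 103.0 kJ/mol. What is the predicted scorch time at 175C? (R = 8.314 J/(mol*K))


Convert temperatures: T1 = 157 + 273.15 = 430.15 K, T2 = 175 + 273.15 = 448.15 K
ts2_new = 8.8 * exp(103000 / 8.314 * (1/448.15 - 1/430.15))
1/T2 - 1/T1 = -9.3375e-05
ts2_new = 2.77 min

2.77 min


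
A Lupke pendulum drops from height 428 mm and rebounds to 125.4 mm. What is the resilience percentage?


Resilience = h_rebound / h_drop * 100
= 125.4 / 428 * 100
= 29.3%

29.3%


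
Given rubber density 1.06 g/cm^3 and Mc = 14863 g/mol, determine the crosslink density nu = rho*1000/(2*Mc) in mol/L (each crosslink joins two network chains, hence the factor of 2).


nu = rho * 1000 / (2 * Mc)
nu = 1.06 * 1000 / (2 * 14863)
nu = 1060.0 / 29726
nu = 0.0357 mol/L

0.0357 mol/L


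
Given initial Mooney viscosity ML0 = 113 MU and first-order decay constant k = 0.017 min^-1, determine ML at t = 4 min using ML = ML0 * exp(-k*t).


ML = ML0 * exp(-k * t)
ML = 113 * exp(-0.017 * 4)
ML = 113 * 0.9343
ML = 105.57 MU

105.57 MU


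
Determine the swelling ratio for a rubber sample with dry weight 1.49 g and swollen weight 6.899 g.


Q = W_swollen / W_dry
Q = 6.899 / 1.49
Q = 4.63

Q = 4.63


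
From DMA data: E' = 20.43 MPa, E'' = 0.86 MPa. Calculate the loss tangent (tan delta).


tan delta = E'' / E'
= 0.86 / 20.43
= 0.0421

tan delta = 0.0421


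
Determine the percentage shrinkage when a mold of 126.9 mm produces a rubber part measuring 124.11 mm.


Shrinkage = (mold - part) / mold * 100
= (126.9 - 124.11) / 126.9 * 100
= 2.79 / 126.9 * 100
= 2.2%

2.2%


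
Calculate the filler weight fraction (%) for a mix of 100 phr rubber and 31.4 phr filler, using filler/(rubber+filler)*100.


Filler % = filler / (rubber + filler) * 100
= 31.4 / (100 + 31.4) * 100
= 31.4 / 131.4 * 100
= 23.9%

23.9%


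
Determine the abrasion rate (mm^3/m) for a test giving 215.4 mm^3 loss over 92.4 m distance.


Rate = volume_loss / distance
= 215.4 / 92.4
= 2.331 mm^3/m

2.331 mm^3/m


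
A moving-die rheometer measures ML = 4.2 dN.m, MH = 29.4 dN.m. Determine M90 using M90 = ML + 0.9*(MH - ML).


M90 = ML + 0.9 * (MH - ML)
M90 = 4.2 + 0.9 * (29.4 - 4.2)
M90 = 4.2 + 0.9 * 25.2
M90 = 26.88 dN.m

26.88 dN.m


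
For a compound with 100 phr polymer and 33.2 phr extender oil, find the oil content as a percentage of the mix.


Oil % = oil / (100 + oil) * 100
= 33.2 / (100 + 33.2) * 100
= 33.2 / 133.2 * 100
= 24.92%

24.92%


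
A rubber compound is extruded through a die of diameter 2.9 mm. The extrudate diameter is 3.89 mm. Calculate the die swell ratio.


Die swell ratio = D_extrudate / D_die
= 3.89 / 2.9
= 1.341

Die swell = 1.341


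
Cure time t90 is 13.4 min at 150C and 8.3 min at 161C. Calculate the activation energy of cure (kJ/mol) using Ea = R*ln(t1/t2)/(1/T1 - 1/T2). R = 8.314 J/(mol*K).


T1 = 423.15 K, T2 = 434.15 K
1/T1 - 1/T2 = 5.9877e-05
ln(t1/t2) = ln(13.4/8.3) = 0.4790
Ea = 8.314 * 0.4790 / 5.9877e-05 = 66509.8957 J/mol
Ea = 66.51 kJ/mol

66.51 kJ/mol


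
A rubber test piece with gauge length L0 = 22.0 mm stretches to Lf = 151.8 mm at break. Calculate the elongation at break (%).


Elongation = (Lf - L0) / L0 * 100
= (151.8 - 22.0) / 22.0 * 100
= 129.8 / 22.0 * 100
= 590.0%

590.0%


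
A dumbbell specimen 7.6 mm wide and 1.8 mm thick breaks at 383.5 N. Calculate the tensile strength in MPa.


Area = width * thickness = 7.6 * 1.8 = 13.68 mm^2
TS = force / area = 383.5 / 13.68 = 28.03 MPa

28.03 MPa


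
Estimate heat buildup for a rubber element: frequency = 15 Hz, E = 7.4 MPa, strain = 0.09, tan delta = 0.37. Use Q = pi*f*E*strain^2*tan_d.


Q = pi * f * E * strain^2 * tan_d
= pi * 15 * 7.4 * 0.09^2 * 0.37
= pi * 15 * 7.4 * 0.0081 * 0.37
= 1.0451

Q = 1.0451


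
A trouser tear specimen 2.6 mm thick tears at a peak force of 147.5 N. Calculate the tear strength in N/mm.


Tear strength = force / thickness
= 147.5 / 2.6
= 56.73 N/mm

56.73 N/mm


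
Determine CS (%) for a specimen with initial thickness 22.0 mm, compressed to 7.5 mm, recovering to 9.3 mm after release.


CS = (t0 - recovered) / (t0 - ts) * 100
= (22.0 - 9.3) / (22.0 - 7.5) * 100
= 12.7 / 14.5 * 100
= 87.6%

87.6%


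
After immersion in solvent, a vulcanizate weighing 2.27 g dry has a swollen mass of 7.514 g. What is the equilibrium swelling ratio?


Q = W_swollen / W_dry
Q = 7.514 / 2.27
Q = 3.31

Q = 3.31


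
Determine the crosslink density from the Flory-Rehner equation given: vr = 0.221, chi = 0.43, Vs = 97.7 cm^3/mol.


ln(1 - vr) = ln(1 - 0.221) = -0.2497
Numerator = -((-0.2497) + 0.221 + 0.43 * 0.221^2) = 0.0077
Denominator = 97.7 * (0.221^(1/3) - 0.221/2) = 48.2730
nu = 0.0077 / 48.2730 = 1.6039e-04 mol/cm^3

1.6039e-04 mol/cm^3


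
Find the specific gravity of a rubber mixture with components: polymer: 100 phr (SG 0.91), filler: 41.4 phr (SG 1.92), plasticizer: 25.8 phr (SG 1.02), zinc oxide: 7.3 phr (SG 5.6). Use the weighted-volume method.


Sum of weights = 174.5
Volume contributions:
  polymer: 100/0.91 = 109.8901
  filler: 41.4/1.92 = 21.5625
  plasticizer: 25.8/1.02 = 25.2941
  zinc oxide: 7.3/5.6 = 1.3036
Sum of volumes = 158.0503
SG = 174.5 / 158.0503 = 1.104

SG = 1.104


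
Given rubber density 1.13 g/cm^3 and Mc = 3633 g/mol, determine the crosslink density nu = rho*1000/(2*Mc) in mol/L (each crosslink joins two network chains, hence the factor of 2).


nu = rho * 1000 / (2 * Mc)
nu = 1.13 * 1000 / (2 * 3633)
nu = 1130.0 / 7266
nu = 0.1555 mol/L

0.1555 mol/L


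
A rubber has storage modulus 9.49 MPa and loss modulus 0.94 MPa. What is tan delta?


tan delta = E'' / E'
= 0.94 / 9.49
= 0.0991

tan delta = 0.0991


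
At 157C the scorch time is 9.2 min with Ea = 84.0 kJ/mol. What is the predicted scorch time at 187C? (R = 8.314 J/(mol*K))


Convert temperatures: T1 = 157 + 273.15 = 430.15 K, T2 = 187 + 273.15 = 460.15 K
ts2_new = 9.2 * exp(84000 / 8.314 * (1/460.15 - 1/430.15))
1/T2 - 1/T1 = -1.5157e-04
ts2_new = 1.99 min

1.99 min


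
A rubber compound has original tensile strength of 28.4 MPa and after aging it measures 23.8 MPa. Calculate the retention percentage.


Retention = aged / original * 100
= 23.8 / 28.4 * 100
= 83.8%

83.8%


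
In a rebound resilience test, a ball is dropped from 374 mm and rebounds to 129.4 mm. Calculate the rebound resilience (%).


Resilience = h_rebound / h_drop * 100
= 129.4 / 374 * 100
= 34.6%

34.6%


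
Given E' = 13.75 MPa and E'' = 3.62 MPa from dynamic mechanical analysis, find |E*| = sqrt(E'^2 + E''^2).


|E*| = sqrt(E'^2 + E''^2)
= sqrt(13.75^2 + 3.62^2)
= sqrt(189.0625 + 13.1044)
= 14.219 MPa

14.219 MPa


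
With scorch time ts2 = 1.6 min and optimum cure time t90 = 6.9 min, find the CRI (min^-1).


CRI = 100 / (t90 - ts2)
= 100 / (6.9 - 1.6)
= 100 / 5.3
= 18.87 min^-1

18.87 min^-1


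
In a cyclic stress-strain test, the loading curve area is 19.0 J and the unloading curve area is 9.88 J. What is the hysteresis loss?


Hysteresis loss = loading - unloading
= 19.0 - 9.88
= 9.12 J

9.12 J


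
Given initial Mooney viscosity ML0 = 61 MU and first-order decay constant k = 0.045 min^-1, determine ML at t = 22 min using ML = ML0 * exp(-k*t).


ML = ML0 * exp(-k * t)
ML = 61 * exp(-0.045 * 22)
ML = 61 * 0.3716
ML = 22.67 MU

22.67 MU


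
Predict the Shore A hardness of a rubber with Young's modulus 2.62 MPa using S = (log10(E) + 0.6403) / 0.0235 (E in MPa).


log10(E) = 0.0235*S - 0.6403  =>  S = (log10(E) + 0.6403) / 0.0235
log10(2.62) = 0.418301
S = (0.418301 + 0.6403) / 0.0235 = 1.058601 / 0.0235
S = 45.0

Shore A = 45.0


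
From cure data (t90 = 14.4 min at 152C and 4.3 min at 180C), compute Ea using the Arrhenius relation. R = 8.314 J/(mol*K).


T1 = 425.15 K, T2 = 453.15 K
1/T1 - 1/T2 = 1.4534e-04
ln(t1/t2) = ln(14.4/4.3) = 1.2086
Ea = 8.314 * 1.2086 / 1.4534e-04 = 69139.0621 J/mol
Ea = 69.14 kJ/mol

69.14 kJ/mol


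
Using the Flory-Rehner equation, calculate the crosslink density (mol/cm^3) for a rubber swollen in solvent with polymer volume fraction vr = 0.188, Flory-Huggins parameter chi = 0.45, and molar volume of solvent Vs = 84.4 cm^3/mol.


ln(1 - vr) = ln(1 - 0.188) = -0.2083
Numerator = -((-0.2083) + 0.188 + 0.45 * 0.188^2) = 0.0044
Denominator = 84.4 * (0.188^(1/3) - 0.188/2) = 40.4162
nu = 0.0044 / 40.4162 = 1.0763e-04 mol/cm^3

1.0763e-04 mol/cm^3


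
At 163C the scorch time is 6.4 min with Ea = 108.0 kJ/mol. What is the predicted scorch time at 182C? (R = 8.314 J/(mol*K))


Convert temperatures: T1 = 163 + 273.15 = 436.15 K, T2 = 182 + 273.15 = 455.15 K
ts2_new = 6.4 * exp(108000 / 8.314 * (1/455.15 - 1/436.15))
1/T2 - 1/T1 = -9.5711e-05
ts2_new = 1.85 min

1.85 min


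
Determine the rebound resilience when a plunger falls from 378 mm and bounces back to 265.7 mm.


Resilience = h_rebound / h_drop * 100
= 265.7 / 378 * 100
= 70.3%

70.3%


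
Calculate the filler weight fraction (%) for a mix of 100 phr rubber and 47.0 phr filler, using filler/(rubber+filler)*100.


Filler % = filler / (rubber + filler) * 100
= 47.0 / (100 + 47.0) * 100
= 47.0 / 147.0 * 100
= 31.97%

31.97%


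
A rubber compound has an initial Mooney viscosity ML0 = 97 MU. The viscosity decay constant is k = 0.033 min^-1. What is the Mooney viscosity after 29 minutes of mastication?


ML = ML0 * exp(-k * t)
ML = 97 * exp(-0.033 * 29)
ML = 97 * 0.3840
ML = 37.25 MU

37.25 MU


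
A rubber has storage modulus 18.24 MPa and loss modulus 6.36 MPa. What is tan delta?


tan delta = E'' / E'
= 6.36 / 18.24
= 0.3487

tan delta = 0.3487


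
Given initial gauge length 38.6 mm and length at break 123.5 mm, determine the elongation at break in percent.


Elongation = (Lf - L0) / L0 * 100
= (123.5 - 38.6) / 38.6 * 100
= 84.9 / 38.6 * 100
= 219.9%

219.9%


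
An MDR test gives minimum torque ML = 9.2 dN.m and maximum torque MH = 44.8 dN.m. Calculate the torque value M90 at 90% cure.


M90 = ML + 0.9 * (MH - ML)
M90 = 9.2 + 0.9 * (44.8 - 9.2)
M90 = 9.2 + 0.9 * 35.6
M90 = 41.24 dN.m

41.24 dN.m


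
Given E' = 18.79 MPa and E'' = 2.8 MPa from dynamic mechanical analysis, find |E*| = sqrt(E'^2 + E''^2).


|E*| = sqrt(E'^2 + E''^2)
= sqrt(18.79^2 + 2.8^2)
= sqrt(353.0641 + 7.8400)
= 18.997 MPa

18.997 MPa


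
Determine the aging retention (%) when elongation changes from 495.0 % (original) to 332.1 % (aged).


Retention = aged / original * 100
= 332.1 / 495.0 * 100
= 67.1%

67.1%


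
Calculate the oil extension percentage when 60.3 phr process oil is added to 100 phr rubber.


Oil % = oil / (100 + oil) * 100
= 60.3 / (100 + 60.3) * 100
= 60.3 / 160.3 * 100
= 37.62%

37.62%


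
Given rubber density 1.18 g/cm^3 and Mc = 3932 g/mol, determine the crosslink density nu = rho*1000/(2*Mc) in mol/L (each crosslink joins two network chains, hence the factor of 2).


nu = rho * 1000 / (2 * Mc)
nu = 1.18 * 1000 / (2 * 3932)
nu = 1180.0 / 7864
nu = 0.1501 mol/L

0.1501 mol/L


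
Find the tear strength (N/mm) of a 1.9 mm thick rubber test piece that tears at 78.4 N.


Tear strength = force / thickness
= 78.4 / 1.9
= 41.26 N/mm

41.26 N/mm


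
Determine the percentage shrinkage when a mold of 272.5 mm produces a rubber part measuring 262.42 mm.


Shrinkage = (mold - part) / mold * 100
= (272.5 - 262.42) / 272.5 * 100
= 10.08 / 272.5 * 100
= 3.7%

3.7%


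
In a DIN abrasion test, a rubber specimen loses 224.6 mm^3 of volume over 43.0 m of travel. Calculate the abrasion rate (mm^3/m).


Rate = volume_loss / distance
= 224.6 / 43.0
= 5.223 mm^3/m

5.223 mm^3/m


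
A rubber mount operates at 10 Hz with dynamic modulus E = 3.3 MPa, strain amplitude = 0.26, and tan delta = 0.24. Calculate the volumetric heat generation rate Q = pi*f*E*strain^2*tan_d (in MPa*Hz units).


Q = pi * f * E * strain^2 * tan_d
= pi * 10 * 3.3 * 0.26^2 * 0.24
= pi * 10 * 3.3 * 0.0676 * 0.24
= 1.6820

Q = 1.6820


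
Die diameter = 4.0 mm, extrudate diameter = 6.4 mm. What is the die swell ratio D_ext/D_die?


Die swell ratio = D_extrudate / D_die
= 6.4 / 4.0
= 1.6

Die swell = 1.6


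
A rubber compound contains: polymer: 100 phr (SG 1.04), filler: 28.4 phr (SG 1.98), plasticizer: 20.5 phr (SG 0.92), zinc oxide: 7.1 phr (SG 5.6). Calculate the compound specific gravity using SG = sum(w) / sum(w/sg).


Sum of weights = 156.0
Volume contributions:
  polymer: 100/1.04 = 96.1538
  filler: 28.4/1.98 = 14.3434
  plasticizer: 20.5/0.92 = 22.2826
  zinc oxide: 7.1/5.6 = 1.2679
Sum of volumes = 134.0477
SG = 156.0 / 134.0477 = 1.164

SG = 1.164


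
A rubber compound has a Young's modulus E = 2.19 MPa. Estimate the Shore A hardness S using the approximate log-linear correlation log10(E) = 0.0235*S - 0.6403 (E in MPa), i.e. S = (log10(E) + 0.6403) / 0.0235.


log10(E) = 0.0235*S - 0.6403  =>  S = (log10(E) + 0.6403) / 0.0235
log10(2.19) = 0.340444
S = (0.340444 + 0.6403) / 0.0235 = 0.980744 / 0.0235
S = 41.7

Shore A = 41.7


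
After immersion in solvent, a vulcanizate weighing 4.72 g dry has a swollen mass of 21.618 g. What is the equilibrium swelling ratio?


Q = W_swollen / W_dry
Q = 21.618 / 4.72
Q = 4.58

Q = 4.58


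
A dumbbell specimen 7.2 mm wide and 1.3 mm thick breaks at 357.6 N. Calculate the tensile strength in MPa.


Area = width * thickness = 7.2 * 1.3 = 9.36 mm^2
TS = force / area = 357.6 / 9.36 = 38.21 MPa

38.21 MPa


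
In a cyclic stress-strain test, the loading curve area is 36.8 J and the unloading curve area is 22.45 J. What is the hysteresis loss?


Hysteresis loss = loading - unloading
= 36.8 - 22.45
= 14.35 J

14.35 J


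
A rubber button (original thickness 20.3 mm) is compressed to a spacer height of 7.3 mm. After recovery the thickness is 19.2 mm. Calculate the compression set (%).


CS = (t0 - recovered) / (t0 - ts) * 100
= (20.3 - 19.2) / (20.3 - 7.3) * 100
= 1.1 / 13.0 * 100
= 8.5%

8.5%


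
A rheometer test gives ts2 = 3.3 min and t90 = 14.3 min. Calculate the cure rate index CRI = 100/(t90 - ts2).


CRI = 100 / (t90 - ts2)
= 100 / (14.3 - 3.3)
= 100 / 11.0
= 9.09 min^-1

9.09 min^-1


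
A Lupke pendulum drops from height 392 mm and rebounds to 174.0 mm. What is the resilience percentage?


Resilience = h_rebound / h_drop * 100
= 174.0 / 392 * 100
= 44.4%

44.4%


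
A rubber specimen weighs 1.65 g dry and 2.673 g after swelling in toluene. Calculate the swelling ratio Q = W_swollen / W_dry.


Q = W_swollen / W_dry
Q = 2.673 / 1.65
Q = 1.62

Q = 1.62


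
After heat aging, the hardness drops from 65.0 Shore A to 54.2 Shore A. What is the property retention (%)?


Retention = aged / original * 100
= 54.2 / 65.0 * 100
= 83.4%

83.4%


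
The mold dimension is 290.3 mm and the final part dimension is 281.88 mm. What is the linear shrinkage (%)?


Shrinkage = (mold - part) / mold * 100
= (290.3 - 281.88) / 290.3 * 100
= 8.42 / 290.3 * 100
= 2.9%

2.9%


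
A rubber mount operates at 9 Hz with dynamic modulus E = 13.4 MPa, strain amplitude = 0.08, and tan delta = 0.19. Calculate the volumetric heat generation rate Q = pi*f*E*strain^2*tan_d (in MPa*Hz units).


Q = pi * f * E * strain^2 * tan_d
= pi * 9 * 13.4 * 0.08^2 * 0.19
= pi * 9 * 13.4 * 0.0064 * 0.19
= 0.4607

Q = 0.4607


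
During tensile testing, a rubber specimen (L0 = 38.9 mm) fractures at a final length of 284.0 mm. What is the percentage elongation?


Elongation = (Lf - L0) / L0 * 100
= (284.0 - 38.9) / 38.9 * 100
= 245.1 / 38.9 * 100
= 630.1%

630.1%


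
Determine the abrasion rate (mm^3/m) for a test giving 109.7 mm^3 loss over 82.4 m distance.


Rate = volume_loss / distance
= 109.7 / 82.4
= 1.331 mm^3/m

1.331 mm^3/m


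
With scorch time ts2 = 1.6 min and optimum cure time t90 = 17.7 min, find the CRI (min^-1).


CRI = 100 / (t90 - ts2)
= 100 / (17.7 - 1.6)
= 100 / 16.1
= 6.21 min^-1

6.21 min^-1


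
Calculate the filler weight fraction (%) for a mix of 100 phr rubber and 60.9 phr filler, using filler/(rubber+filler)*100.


Filler % = filler / (rubber + filler) * 100
= 60.9 / (100 + 60.9) * 100
= 60.9 / 160.9 * 100
= 37.85%

37.85%


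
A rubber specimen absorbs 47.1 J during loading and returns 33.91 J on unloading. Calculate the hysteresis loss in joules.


Hysteresis loss = loading - unloading
= 47.1 - 33.91
= 13.19 J

13.19 J


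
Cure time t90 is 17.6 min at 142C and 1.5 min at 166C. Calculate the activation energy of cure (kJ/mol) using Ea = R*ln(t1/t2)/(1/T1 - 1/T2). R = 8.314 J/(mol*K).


T1 = 415.15 K, T2 = 439.15 K
1/T1 - 1/T2 = 1.3164e-04
ln(t1/t2) = ln(17.6/1.5) = 2.4624
Ea = 8.314 * 2.4624 / 1.3164e-04 = 155518.2177 J/mol
Ea = 155.52 kJ/mol

155.52 kJ/mol


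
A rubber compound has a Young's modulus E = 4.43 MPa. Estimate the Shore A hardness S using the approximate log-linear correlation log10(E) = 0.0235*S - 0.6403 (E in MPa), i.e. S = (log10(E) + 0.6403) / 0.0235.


log10(E) = 0.0235*S - 0.6403  =>  S = (log10(E) + 0.6403) / 0.0235
log10(4.43) = 0.646404
S = (0.646404 + 0.6403) / 0.0235 = 1.286704 / 0.0235
S = 54.8

Shore A = 54.8


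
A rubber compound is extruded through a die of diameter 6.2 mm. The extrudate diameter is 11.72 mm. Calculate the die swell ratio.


Die swell ratio = D_extrudate / D_die
= 11.72 / 6.2
= 1.89

Die swell = 1.89


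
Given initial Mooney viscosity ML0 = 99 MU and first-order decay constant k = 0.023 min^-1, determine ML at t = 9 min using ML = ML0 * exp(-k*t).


ML = ML0 * exp(-k * t)
ML = 99 * exp(-0.023 * 9)
ML = 99 * 0.8130
ML = 80.49 MU

80.49 MU


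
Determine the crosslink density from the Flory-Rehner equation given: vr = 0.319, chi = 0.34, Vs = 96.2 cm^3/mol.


ln(1 - vr) = ln(1 - 0.319) = -0.3842
Numerator = -((-0.3842) + 0.319 + 0.34 * 0.319^2) = 0.0306
Denominator = 96.2 * (0.319^(1/3) - 0.319/2) = 50.3874
nu = 0.0306 / 50.3874 = 6.0718e-04 mol/cm^3

6.0718e-04 mol/cm^3


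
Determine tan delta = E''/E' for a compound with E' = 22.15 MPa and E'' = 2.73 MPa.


tan delta = E'' / E'
= 2.73 / 22.15
= 0.1233

tan delta = 0.1233


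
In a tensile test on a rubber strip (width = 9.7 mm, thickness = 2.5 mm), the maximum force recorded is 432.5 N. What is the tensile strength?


Area = width * thickness = 9.7 * 2.5 = 24.25 mm^2
TS = force / area = 432.5 / 24.25 = 17.84 MPa

17.84 MPa


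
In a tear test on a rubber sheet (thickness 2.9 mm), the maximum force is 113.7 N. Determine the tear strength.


Tear strength = force / thickness
= 113.7 / 2.9
= 39.21 N/mm

39.21 N/mm


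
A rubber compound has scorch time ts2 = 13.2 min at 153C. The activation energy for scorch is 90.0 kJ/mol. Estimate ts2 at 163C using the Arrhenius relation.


Convert temperatures: T1 = 153 + 273.15 = 426.15 K, T2 = 163 + 273.15 = 436.15 K
ts2_new = 13.2 * exp(90000 / 8.314 * (1/436.15 - 1/426.15))
1/T2 - 1/T1 = -5.3802e-05
ts2_new = 7.37 min

7.37 min


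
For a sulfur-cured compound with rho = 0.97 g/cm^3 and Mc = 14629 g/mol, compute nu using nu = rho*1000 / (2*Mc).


nu = rho * 1000 / (2 * Mc)
nu = 0.97 * 1000 / (2 * 14629)
nu = 970.0 / 29258
nu = 0.0332 mol/L

0.0332 mol/L


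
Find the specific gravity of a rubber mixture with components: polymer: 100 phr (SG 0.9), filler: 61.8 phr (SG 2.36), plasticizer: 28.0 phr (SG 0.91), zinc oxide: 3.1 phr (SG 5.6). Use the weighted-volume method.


Sum of weights = 192.9
Volume contributions:
  polymer: 100/0.9 = 111.1111
  filler: 61.8/2.36 = 26.1864
  plasticizer: 28.0/0.91 = 30.7692
  zinc oxide: 3.1/5.6 = 0.5536
Sum of volumes = 168.6204
SG = 192.9 / 168.6204 = 1.144

SG = 1.144


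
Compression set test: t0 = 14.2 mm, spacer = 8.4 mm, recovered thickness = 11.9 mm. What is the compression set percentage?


CS = (t0 - recovered) / (t0 - ts) * 100
= (14.2 - 11.9) / (14.2 - 8.4) * 100
= 2.3 / 5.8 * 100
= 39.7%

39.7%


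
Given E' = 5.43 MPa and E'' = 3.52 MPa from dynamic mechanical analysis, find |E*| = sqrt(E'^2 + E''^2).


|E*| = sqrt(E'^2 + E''^2)
= sqrt(5.43^2 + 3.52^2)
= sqrt(29.4849 + 12.3904)
= 6.471 MPa

6.471 MPa


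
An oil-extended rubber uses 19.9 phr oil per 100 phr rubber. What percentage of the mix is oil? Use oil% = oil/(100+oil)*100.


Oil % = oil / (100 + oil) * 100
= 19.9 / (100 + 19.9) * 100
= 19.9 / 119.9 * 100
= 16.6%

16.6%


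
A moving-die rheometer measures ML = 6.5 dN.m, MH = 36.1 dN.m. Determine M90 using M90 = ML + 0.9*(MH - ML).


M90 = ML + 0.9 * (MH - ML)
M90 = 6.5 + 0.9 * (36.1 - 6.5)
M90 = 6.5 + 0.9 * 29.6
M90 = 33.14 dN.m

33.14 dN.m


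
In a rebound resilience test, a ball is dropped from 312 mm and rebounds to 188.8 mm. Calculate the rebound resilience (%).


Resilience = h_rebound / h_drop * 100
= 188.8 / 312 * 100
= 60.5%

60.5%


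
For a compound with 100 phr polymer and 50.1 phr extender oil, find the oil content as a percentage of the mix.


Oil % = oil / (100 + oil) * 100
= 50.1 / (100 + 50.1) * 100
= 50.1 / 150.1 * 100
= 33.38%

33.38%


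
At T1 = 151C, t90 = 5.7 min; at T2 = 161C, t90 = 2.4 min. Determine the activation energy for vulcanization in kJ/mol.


T1 = 424.15 K, T2 = 434.15 K
1/T1 - 1/T2 = 5.4305e-05
ln(t1/t2) = ln(5.7/2.4) = 0.8650
Ea = 8.314 * 0.8650 / 5.4305e-05 = 132429.3105 J/mol
Ea = 132.43 kJ/mol

132.43 kJ/mol


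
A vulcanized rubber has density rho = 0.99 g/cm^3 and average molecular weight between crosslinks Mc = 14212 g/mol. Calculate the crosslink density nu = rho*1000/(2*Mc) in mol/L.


nu = rho * 1000 / (2 * Mc)
nu = 0.99 * 1000 / (2 * 14212)
nu = 990.0 / 28424
nu = 0.0348 mol/L

0.0348 mol/L


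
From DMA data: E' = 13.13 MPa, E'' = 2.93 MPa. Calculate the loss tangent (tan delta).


tan delta = E'' / E'
= 2.93 / 13.13
= 0.2232

tan delta = 0.2232


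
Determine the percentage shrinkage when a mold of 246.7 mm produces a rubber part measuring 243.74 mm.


Shrinkage = (mold - part) / mold * 100
= (246.7 - 243.74) / 246.7 * 100
= 2.96 / 246.7 * 100
= 1.2%

1.2%


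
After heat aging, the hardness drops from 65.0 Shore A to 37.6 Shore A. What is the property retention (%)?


Retention = aged / original * 100
= 37.6 / 65.0 * 100
= 57.8%

57.8%


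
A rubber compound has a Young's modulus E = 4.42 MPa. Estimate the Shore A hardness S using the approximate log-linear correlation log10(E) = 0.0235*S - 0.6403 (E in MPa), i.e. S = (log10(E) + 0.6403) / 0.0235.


log10(E) = 0.0235*S - 0.6403  =>  S = (log10(E) + 0.6403) / 0.0235
log10(4.42) = 0.645422
S = (0.645422 + 0.6403) / 0.0235 = 1.285722 / 0.0235
S = 54.7

Shore A = 54.7


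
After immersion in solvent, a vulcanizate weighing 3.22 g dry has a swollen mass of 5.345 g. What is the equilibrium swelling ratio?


Q = W_swollen / W_dry
Q = 5.345 / 3.22
Q = 1.66

Q = 1.66


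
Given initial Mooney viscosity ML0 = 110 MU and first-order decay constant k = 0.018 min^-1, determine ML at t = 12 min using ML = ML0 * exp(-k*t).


ML = ML0 * exp(-k * t)
ML = 110 * exp(-0.018 * 12)
ML = 110 * 0.8057
ML = 88.63 MU

88.63 MU


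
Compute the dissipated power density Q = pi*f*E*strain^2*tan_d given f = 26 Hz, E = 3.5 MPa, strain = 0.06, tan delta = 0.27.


Q = pi * f * E * strain^2 * tan_d
= pi * 26 * 3.5 * 0.06^2 * 0.27
= pi * 26 * 3.5 * 0.0036 * 0.27
= 0.2779

Q = 0.2779


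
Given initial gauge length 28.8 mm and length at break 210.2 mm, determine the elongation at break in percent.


Elongation = (Lf - L0) / L0 * 100
= (210.2 - 28.8) / 28.8 * 100
= 181.4 / 28.8 * 100
= 629.9%

629.9%


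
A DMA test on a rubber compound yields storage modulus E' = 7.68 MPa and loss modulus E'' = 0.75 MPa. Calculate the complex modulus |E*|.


|E*| = sqrt(E'^2 + E''^2)
= sqrt(7.68^2 + 0.75^2)
= sqrt(58.9824 + 0.5625)
= 7.717 MPa

7.717 MPa


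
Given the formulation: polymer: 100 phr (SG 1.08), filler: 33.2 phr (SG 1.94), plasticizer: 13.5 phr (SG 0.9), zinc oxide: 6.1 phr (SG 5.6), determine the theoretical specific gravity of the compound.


Sum of weights = 152.8
Volume contributions:
  polymer: 100/1.08 = 92.5926
  filler: 33.2/1.94 = 17.1134
  plasticizer: 13.5/0.9 = 15.0000
  zinc oxide: 6.1/5.6 = 1.0893
Sum of volumes = 125.7953
SG = 152.8 / 125.7953 = 1.215

SG = 1.215


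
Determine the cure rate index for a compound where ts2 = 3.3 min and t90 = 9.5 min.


CRI = 100 / (t90 - ts2)
= 100 / (9.5 - 3.3)
= 100 / 6.2
= 16.13 min^-1

16.13 min^-1


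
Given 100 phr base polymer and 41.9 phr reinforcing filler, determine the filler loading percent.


Filler % = filler / (rubber + filler) * 100
= 41.9 / (100 + 41.9) * 100
= 41.9 / 141.9 * 100
= 29.53%

29.53%
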